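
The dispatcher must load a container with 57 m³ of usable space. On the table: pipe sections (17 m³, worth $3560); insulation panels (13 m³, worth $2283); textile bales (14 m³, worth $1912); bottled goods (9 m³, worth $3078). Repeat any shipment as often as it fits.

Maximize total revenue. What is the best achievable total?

18468

Best packing: 6×bottled goods — 54 m³, 18468 total.
Nothing else within 57 m³ beats 18468.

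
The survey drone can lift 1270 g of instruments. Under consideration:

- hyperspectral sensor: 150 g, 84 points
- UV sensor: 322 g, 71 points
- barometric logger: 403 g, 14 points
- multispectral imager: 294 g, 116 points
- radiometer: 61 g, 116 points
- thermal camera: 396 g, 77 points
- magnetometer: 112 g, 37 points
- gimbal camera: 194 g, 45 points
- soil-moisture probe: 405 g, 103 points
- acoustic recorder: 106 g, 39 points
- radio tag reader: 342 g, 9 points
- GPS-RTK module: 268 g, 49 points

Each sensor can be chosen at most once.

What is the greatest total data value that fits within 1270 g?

508

Density check — radiometer 1.90, hyperspectral sensor 0.56, multispectral imager 0.39 are the best per g.
Greedy by ratio would take hyperspectral sensor + multispectral imager + radiometer + magnetometer + soil-moisture probe + acoustic recorder: 1128 g used, total 495.
Replace soil-moisture probe with UV sensor + gimbal camera: the trade gains 13 net, giving 508 at 1239 g.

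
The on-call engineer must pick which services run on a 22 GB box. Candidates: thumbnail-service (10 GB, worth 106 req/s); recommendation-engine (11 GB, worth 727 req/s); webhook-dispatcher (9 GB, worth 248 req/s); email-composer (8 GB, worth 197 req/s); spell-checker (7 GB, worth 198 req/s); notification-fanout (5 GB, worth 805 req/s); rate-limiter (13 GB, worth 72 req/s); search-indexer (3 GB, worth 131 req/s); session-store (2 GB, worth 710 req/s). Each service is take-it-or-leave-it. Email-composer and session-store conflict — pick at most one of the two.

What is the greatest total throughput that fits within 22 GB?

Density check — session-store 355.00, notification-fanout 161.00, recommendation-engine 66.09 are the best per GB.
Taking recommendation-engine + notification-fanout + search-indexer + session-store: 21 GB used, 2373 in throughput.
An exhaustive check of the 512 subsets confirms 2373.

2373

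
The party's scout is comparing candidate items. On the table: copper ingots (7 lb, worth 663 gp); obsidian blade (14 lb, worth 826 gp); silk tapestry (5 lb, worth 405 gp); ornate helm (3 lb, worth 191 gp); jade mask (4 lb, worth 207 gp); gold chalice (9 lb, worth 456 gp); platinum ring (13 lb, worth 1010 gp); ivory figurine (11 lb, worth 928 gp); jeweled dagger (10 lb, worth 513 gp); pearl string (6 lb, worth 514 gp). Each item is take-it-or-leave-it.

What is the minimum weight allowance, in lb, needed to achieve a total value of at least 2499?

29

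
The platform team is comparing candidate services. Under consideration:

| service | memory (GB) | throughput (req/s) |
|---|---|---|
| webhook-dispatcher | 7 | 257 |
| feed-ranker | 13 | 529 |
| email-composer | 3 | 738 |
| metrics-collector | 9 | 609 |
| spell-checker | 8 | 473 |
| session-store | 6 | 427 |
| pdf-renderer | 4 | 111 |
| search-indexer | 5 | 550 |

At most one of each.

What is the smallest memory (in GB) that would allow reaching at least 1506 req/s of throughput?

14

Need the lightest bundle worth ≥ 1506.
Taking email-composer + session-store + search-indexer gives 1715 (≥ 1506) for 14 GB.
Below 14 GB the best achievable stays under 1506.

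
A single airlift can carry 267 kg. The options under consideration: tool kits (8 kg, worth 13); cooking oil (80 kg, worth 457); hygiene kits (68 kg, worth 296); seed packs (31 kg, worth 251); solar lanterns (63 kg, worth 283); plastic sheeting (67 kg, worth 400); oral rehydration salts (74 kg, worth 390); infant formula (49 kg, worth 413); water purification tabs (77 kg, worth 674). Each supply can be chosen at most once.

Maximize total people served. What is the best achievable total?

1877

Greedy by ratio would take tool kits + seed packs + plastic sheeting + infant formula + water purification tabs: 232 kg used, total 1751.
Dropping tool kits and seed packs frees 39 kg; slotting in oral rehydration salts (74 kg) lifts the total to 1877 at 267 kg.
Next best is tool kits + cooking oil + seed packs + infant formula + water purification tabs at 1808 (245 kg) — short by 69.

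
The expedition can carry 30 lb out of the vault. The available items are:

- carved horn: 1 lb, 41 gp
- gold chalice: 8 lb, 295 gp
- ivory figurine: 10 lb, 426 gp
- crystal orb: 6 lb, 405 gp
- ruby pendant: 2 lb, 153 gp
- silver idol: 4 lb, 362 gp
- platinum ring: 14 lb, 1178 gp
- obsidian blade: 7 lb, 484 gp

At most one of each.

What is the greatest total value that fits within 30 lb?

Taking the top-ratio items first gives carved horn + ruby pendant + silver idol + platinum ring + obsidian blade for 2218 (28 lb).
Dropping silver idol frees 4 lb; slotting in crystal orb (6 lb) lifts the total to 2261 at 30 lb.
Nothing else within 30 lb beats 2261.

2261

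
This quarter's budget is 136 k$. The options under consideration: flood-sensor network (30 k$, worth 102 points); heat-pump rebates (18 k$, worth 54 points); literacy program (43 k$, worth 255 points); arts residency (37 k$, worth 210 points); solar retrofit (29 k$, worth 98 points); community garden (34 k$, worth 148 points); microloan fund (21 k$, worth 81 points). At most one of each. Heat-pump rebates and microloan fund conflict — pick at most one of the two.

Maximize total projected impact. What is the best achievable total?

Best packing: literacy program + arts residency + community garden + microloan fund — 135 k$, 694 total.
The closest alternative, heat-pump rebates + literacy program + arts residency + community garden, reaches only 667.

694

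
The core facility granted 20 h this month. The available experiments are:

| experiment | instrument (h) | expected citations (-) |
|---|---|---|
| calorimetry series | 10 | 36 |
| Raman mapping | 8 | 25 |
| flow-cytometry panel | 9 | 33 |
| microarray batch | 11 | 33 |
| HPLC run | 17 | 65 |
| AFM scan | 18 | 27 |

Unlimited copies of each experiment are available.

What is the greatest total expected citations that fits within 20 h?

72

Ranking by ratio (expected citations/h): HPLC run 3.82, flow-cytometry panel 3.67, calorimetry series 3.60.
A density-first pass picks HPLC run — 65 at 17 h.
Dropping HPLC run frees 17 h; slotting in 2×calorimetry series (20 h) lifts the total to 72 at 20 h.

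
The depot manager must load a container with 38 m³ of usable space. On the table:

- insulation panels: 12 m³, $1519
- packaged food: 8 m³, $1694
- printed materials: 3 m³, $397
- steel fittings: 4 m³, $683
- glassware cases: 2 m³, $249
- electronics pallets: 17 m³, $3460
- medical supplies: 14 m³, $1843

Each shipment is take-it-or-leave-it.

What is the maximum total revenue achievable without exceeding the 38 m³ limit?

6673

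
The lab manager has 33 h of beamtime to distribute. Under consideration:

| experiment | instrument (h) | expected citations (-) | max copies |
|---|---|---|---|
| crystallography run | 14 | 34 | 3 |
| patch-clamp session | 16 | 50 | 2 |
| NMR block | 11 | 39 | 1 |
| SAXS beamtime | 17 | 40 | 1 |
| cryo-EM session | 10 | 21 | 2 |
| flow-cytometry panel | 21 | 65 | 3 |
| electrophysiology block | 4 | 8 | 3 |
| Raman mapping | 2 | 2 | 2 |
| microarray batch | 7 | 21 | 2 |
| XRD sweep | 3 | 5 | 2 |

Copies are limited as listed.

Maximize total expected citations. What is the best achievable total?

104

Taking the top-ratio experiments first gives patch-clamp session + NMR block + electrophysiology block + Raman mapping for 99 (33 h).
The 22 h tied up in patch-clamp session and electrophysiology block and Raman mapping is better spent on flow-cytometry panel — total rises to 104 (32 h).
Every other selection either busts 33 h or exceeds an availability limit or fails to beat 104.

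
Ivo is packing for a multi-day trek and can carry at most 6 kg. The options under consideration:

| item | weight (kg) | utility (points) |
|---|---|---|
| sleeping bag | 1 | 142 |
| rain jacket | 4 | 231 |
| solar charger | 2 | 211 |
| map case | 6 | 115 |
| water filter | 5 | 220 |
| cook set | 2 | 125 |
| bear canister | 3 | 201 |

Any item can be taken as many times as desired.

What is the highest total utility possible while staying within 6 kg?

852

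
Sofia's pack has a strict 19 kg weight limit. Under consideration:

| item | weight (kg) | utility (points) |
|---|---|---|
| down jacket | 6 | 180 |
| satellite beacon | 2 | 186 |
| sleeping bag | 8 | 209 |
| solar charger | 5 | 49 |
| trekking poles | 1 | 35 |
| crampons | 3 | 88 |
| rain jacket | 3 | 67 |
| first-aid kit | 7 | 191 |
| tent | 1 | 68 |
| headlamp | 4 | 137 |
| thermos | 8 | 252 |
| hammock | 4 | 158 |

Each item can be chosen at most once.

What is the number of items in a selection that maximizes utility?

5

The maximum utility within 19 kg is 801.
For example satellite beacon + tent + headlamp + thermos + hammock achieves it, using 19 kg.
Any selection reaching 801 contains exactly 5 items.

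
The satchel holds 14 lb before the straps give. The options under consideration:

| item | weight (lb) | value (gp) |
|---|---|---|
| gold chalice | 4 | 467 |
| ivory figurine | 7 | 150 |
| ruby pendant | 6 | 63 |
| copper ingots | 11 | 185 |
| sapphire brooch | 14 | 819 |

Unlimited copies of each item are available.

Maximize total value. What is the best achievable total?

Best packing: 3×gold chalice — 12 lb, 1401 total.
Nothing else within 14 lb beats 1401.

1401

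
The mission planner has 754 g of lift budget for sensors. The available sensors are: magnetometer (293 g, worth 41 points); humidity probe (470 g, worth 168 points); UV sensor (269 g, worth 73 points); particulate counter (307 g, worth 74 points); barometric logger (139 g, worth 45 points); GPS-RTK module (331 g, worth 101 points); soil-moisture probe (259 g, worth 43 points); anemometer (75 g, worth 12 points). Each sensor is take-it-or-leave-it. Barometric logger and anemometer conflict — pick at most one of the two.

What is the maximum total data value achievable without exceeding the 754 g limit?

Density check — humidity probe 0.36, barometric logger 0.32, GPS-RTK module 0.31 are the best per g.
Humidity probe + UV sensor uses 739 of the 754 g and totals 241.

241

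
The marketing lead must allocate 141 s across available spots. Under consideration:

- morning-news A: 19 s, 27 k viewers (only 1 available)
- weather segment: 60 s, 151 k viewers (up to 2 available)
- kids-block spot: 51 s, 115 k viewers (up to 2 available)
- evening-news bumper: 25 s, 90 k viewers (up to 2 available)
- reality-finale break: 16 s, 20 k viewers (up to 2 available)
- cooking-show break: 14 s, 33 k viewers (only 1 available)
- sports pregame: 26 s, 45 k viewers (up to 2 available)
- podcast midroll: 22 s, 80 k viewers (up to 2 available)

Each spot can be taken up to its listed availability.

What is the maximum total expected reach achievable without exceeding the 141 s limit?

418

Best packing: 2×evening-news bumper + cooking-show break + sports pregame + 2×podcast midroll — 134 s, 418 total.
The spare 7 s is too small for any remaining spot, and no exchange beats 418.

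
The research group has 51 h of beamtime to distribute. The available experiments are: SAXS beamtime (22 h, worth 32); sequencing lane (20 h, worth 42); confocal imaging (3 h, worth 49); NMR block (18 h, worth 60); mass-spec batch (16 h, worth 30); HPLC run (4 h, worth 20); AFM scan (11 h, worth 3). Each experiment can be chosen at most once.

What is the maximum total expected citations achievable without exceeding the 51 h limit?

171

Best packing: sequencing lane + confocal imaging + NMR block + HPLC run — 45 h, 171 total.
Nothing else within 51 h beats 171.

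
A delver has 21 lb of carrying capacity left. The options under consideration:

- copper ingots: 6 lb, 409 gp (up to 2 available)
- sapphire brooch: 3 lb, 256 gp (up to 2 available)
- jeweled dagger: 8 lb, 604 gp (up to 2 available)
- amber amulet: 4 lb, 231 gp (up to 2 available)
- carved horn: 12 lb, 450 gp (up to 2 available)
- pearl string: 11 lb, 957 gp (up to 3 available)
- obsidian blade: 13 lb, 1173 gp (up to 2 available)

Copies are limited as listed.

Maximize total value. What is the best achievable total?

Taking the top-ratio items first gives 2×sapphire brooch + obsidian blade for 1685 (19 lb).
Replace 2×sapphire brooch with jeweled dagger: the trade gains 92 net, giving 1777 at 21 lb.

1777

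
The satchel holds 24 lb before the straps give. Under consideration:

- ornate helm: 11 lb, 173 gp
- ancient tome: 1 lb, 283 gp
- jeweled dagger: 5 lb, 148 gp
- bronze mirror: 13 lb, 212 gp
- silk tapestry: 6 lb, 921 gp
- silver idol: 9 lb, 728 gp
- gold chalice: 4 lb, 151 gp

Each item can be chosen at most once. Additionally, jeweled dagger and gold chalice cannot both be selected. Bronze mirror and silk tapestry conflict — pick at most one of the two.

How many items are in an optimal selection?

The maximum value within 24 lb is 2083.
ancient tome + silk tapestry + silver idol + gold chalice hits 2083 at 20 lb.
Any selection reaching 2083 contains exactly 4 items.

4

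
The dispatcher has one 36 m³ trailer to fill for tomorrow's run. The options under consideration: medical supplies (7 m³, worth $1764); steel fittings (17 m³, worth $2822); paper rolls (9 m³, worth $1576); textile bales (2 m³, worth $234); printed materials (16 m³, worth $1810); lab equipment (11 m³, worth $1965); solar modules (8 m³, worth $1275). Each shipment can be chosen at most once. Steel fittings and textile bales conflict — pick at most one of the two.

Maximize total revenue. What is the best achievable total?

By revenue per m³: medical supplies 252.00, lab equipment 178.64, paper rolls 175.11, steel fittings 166.00 lead.
Taking medical supplies + paper rolls + lab equipment + solar modules: 35 m³ used, 6580 in revenue.
An exhaustive check of the 128 subsets confirms 6580.

6580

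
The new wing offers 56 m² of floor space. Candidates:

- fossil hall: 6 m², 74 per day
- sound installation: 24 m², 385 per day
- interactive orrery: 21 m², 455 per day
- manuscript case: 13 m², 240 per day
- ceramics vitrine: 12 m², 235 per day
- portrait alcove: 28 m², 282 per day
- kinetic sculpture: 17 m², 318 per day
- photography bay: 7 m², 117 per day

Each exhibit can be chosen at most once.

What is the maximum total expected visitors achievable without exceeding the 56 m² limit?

Best packing: fossil hall + interactive orrery + ceramics vitrine + kinetic sculpture — 56 m², 1082 total.

1082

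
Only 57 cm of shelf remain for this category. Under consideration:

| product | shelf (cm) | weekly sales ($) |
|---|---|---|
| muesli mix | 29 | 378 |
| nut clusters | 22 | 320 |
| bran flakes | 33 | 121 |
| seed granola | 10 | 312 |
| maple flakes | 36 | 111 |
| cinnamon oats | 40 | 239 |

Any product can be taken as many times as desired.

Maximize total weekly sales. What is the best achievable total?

1560

The ratio ordering already packs tightly: 5×seed granola, 50 cm, 1560.
That's the maximum — no swap from here does better than 1560.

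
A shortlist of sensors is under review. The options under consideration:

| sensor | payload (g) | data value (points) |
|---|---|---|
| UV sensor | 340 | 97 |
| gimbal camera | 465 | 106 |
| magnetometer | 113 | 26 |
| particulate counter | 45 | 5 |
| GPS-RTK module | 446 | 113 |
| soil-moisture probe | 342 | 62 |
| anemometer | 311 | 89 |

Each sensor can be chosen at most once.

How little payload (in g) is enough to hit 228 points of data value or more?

870

Need the lightest bundle worth ≥ 228.
magnetometer + GPS-RTK module + anemometer reaches 228 using 870 g.
Any bundle with less than 870 g falls short of 228.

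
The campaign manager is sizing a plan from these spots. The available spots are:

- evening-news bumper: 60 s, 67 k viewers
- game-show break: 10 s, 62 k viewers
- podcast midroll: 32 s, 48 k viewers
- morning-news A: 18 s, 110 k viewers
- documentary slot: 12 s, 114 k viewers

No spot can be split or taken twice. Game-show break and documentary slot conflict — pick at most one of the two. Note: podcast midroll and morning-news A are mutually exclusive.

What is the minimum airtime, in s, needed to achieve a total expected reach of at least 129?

28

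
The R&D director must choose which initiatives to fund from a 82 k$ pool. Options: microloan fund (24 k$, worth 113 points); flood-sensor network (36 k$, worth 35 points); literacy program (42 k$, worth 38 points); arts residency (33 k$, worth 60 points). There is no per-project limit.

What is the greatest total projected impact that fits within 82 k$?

339

By projected impact per k$: microloan fund 4.71, arts residency 1.82, flood-sensor network 0.97 lead.
3×microloan fund uses 72 of the 82 k$ and totals 339.
Every other selection either busts 82 k$ or fails to beat 339.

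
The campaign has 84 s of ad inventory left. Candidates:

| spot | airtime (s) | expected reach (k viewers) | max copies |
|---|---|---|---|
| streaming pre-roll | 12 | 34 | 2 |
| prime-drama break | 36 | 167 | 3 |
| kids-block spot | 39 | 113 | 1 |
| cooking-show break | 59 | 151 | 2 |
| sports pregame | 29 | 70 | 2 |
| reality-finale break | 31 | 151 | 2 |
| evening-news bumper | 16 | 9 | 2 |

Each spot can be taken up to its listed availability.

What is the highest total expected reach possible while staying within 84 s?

368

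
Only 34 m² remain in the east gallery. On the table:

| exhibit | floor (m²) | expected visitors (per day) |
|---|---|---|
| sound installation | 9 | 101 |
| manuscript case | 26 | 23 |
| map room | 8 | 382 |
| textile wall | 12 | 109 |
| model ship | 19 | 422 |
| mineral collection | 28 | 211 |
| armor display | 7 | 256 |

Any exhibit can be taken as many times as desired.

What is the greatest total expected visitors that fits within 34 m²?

1528

The ratio ordering already packs tightly: 4×map room, 32 m², 1528.
That's the maximum — no swap from here does better than 1528.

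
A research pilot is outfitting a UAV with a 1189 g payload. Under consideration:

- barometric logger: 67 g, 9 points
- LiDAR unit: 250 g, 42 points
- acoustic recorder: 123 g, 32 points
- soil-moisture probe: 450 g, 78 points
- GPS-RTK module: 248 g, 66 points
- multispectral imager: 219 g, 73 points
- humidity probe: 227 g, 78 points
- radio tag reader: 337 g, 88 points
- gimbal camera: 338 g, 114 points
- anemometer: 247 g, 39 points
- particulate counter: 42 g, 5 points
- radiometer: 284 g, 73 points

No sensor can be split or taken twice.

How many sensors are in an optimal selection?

Best achievable data value is 363.
acoustic recorder + GPS-RTK module + multispectral imager + humidity probe + gimbal camera hits 363 at 1155 g.
Every optimal selection uses 5 sensors.

5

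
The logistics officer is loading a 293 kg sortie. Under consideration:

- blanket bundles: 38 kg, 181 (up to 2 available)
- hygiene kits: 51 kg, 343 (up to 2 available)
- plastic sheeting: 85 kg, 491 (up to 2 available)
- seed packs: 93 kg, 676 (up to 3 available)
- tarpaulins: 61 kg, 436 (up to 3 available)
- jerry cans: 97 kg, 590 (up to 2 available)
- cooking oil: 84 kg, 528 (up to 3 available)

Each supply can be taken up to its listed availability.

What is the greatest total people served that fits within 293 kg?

2038

Taking the top-ratio supplies first gives 3×seed packs for 2028 (279 kg).
Dropping seed packs frees 93 kg; slotting in 2×hygiene kits (102 kg) lifts the total to 2038 at 288 kg.
Nothing else within 293 kg beats 2038.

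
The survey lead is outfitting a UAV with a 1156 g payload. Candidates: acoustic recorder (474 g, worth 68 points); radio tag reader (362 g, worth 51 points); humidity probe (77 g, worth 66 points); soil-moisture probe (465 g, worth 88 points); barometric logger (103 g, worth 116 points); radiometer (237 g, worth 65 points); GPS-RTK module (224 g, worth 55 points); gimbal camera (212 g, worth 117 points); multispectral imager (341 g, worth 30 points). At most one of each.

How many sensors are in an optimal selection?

Optimal total is 452.
humidity probe + soil-moisture probe + barometric logger + radiometer + gimbal camera hits 452 at 1094 g.
All optima have 5 sensors.

5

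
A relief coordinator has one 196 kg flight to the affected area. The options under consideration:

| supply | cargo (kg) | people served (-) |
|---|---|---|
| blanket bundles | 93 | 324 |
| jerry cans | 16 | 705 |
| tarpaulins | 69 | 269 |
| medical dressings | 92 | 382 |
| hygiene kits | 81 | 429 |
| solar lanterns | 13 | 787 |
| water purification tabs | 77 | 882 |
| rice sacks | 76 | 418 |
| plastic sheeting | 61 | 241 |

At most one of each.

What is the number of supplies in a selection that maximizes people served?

4

Optimal total is 2803.
One optimal bundle: jerry cans + hygiene kits + solar lanterns + water purification tabs (187 kg).
All optima have 4 supplies.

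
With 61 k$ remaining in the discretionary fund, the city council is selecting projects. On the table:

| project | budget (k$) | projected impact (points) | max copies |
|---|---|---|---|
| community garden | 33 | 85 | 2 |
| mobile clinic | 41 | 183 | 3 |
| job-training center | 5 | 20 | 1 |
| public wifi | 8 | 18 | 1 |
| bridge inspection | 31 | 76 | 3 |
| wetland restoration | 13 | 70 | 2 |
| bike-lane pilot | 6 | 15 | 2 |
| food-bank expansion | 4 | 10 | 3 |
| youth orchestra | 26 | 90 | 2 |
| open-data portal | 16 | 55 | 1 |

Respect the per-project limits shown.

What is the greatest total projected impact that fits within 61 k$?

A density-first pass picks job-training center + 2×wetland restoration + food-bank expansion + youth orchestra — 260 at 61 k$.
The 43 k$ tied up in wetland restoration and food-bank expansion and youth orchestra is better spent on mobile clinic — total rises to 273 (59 k$).
Nothing else within 61 k$ beats 273.

273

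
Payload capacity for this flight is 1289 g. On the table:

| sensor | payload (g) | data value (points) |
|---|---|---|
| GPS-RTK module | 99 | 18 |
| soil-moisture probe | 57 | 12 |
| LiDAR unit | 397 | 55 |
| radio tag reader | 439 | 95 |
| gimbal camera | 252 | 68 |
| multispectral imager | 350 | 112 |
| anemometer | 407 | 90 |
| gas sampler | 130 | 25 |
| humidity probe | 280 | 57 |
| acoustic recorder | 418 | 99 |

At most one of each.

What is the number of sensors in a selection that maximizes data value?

4

The maximum data value within 1289 g is 327.
One optimal bundle: gimbal camera + multispectral imager + anemometer + humidity probe (1289 g).
Every optimal selection uses 4 sensors.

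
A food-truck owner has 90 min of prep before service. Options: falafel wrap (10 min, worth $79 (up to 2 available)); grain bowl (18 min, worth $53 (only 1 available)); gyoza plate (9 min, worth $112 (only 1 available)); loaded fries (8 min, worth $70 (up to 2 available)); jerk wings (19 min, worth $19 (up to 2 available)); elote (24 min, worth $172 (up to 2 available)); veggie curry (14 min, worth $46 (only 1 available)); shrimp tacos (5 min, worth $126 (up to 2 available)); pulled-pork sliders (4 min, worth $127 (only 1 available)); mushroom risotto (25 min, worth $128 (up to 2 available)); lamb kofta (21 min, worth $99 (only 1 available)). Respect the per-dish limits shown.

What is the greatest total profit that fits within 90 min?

Taking the top-ratio dishes first gives 2×falafel wrap + gyoza plate + 2×loaded fries + elote + 2×shrimp tacos + pulled-pork sliders for 961 (83 min).
Dropping falafel wrap and loaded fries frees 18 min; slotting in elote (24 min) lifts the total to 984 at 89 min.
No other feasible combination exceeds 984.

984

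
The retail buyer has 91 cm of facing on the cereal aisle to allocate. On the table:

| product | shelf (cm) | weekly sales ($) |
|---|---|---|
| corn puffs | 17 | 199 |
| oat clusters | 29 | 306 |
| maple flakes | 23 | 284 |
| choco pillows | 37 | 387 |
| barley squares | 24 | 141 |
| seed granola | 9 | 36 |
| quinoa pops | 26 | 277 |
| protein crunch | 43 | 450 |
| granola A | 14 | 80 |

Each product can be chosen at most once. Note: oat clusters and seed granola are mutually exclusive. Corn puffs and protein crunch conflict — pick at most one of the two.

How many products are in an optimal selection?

3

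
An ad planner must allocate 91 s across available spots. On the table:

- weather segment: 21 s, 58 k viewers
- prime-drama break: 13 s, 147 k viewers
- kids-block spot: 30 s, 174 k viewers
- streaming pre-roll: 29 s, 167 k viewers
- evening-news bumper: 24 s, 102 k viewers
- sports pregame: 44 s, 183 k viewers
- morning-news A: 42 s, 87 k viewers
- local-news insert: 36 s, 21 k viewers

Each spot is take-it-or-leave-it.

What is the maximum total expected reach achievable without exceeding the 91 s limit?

504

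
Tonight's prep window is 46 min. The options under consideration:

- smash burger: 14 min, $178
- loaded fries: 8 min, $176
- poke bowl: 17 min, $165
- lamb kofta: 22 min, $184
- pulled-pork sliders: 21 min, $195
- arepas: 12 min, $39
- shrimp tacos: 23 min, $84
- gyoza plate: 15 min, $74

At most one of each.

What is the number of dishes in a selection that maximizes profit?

3

The maximum profit within 46 min is 549.
One optimal bundle: smash burger + loaded fries + pulled-pork sliders (43 min).
Every optimal selection uses 3 dishes.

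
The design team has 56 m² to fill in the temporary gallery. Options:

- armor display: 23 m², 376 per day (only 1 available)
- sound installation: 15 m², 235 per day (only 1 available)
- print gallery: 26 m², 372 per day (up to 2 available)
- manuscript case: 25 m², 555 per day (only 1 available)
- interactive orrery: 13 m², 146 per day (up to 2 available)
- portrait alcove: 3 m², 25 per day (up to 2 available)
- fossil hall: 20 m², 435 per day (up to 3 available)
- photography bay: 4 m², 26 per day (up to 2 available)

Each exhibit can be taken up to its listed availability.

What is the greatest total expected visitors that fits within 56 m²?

A density-first pass picks manuscript case + 2×portrait alcove + fossil hall + photography bay — 1066 at 55 m².
Using the slack differently, sound installation + 2×fossil hall comes to 1105 at 55 m².

1105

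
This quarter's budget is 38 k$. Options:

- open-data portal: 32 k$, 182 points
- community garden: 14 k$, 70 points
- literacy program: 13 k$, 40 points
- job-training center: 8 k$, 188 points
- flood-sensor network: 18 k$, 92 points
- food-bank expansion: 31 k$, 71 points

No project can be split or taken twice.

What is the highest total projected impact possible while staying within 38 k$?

298

A density-first pass picks job-training center + flood-sensor network — 280 at 26 k$.
The 18 k$ tied up in flood-sensor network is better spent on community garden + literacy program — total rises to 298 (35 k$).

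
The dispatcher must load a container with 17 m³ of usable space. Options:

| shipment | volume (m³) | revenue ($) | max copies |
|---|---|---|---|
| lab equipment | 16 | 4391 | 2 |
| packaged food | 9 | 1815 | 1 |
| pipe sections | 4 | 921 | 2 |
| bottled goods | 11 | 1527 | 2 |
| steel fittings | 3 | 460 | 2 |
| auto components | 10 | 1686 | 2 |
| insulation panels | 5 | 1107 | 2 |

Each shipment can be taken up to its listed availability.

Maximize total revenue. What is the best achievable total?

The ratio ordering already packs tightly: lab equipment, 16 m³, 4391.
No other feasible combination exceeds 4391.

4391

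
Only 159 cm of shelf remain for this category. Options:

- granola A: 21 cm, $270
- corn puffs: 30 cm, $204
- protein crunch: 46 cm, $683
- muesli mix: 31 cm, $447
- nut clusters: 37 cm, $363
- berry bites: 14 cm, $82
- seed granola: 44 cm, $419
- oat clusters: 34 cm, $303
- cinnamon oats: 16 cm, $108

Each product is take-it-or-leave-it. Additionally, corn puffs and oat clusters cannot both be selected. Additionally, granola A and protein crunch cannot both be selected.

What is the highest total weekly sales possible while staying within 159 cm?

1912

By weekly sales per cm: protein crunch 14.85, muesli mix 14.42, granola A 12.86, nut clusters 9.81 lead.
Taking protein crunch + muesli mix + nut clusters + seed granola: 158 cm used, 1912 in weekly sales.
Next best is protein crunch + muesli mix + seed granola + oat clusters at 1852 (155 cm) — short by 60.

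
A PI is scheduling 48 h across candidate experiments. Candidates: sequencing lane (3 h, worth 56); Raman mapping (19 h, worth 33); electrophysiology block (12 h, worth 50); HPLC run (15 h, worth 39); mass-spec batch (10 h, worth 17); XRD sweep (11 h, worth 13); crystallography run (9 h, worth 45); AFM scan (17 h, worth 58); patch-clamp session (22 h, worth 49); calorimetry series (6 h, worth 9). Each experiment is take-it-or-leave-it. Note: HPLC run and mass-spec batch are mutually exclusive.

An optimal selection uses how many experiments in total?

Best achievable expected citations is 218.
sequencing lane + electrophysiology block + crystallography run + AFM scan + calorimetry series hits 218 at 47 h.
All optima have 5 experiments.

5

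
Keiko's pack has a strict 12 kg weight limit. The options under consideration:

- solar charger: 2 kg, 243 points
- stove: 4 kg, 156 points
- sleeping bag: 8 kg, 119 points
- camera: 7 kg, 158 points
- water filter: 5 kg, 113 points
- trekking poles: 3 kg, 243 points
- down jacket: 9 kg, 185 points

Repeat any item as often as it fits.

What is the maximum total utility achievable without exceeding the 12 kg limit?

1458

By utility per kg: solar charger 121.50, trekking poles 81.00, stove 39.00 lead.
Best packing: 6×solar charger — 12 kg, 1458 total.
Every other selection either busts 12 kg or fails to beat 1458.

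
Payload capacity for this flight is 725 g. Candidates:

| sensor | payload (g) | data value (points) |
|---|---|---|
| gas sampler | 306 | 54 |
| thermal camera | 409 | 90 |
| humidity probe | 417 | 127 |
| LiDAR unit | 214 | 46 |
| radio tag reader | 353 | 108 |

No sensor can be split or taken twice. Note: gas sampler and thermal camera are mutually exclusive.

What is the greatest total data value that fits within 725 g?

181

Density check — radio tag reader 0.31, humidity probe 0.30, thermal camera 0.22, LiDAR unit 0.21 are the best per g.
A density-first pass picks LiDAR unit + radio tag reader — 154 at 567 g.
Replace LiDAR unit and radio tag reader with gas sampler + humidity probe: the trade gains 27 net, giving 181 at 723 g.
The spare 2 g is too small for any remaining sensor, and no feasible exchange beats 181.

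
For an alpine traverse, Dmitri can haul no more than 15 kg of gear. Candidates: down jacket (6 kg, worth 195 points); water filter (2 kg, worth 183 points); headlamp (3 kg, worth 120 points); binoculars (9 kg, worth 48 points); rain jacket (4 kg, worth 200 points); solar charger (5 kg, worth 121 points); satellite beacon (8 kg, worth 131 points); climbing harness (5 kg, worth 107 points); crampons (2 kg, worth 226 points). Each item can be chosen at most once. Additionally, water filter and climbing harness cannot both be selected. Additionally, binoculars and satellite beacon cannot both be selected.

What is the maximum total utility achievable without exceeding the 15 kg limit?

804

Filling by ratio: water filter + headlamp + rain jacket + crampons for 729, with 4 kg left unused.
The 3 kg tied up in headlamp is better spent on down jacket — total rises to 804 (14 kg).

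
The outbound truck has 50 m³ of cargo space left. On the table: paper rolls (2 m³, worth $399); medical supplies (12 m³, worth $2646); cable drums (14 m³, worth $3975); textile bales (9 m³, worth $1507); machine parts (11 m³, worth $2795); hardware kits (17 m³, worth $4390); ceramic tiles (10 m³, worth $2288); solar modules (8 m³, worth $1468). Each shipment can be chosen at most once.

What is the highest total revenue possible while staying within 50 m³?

12628

A density-first pass picks paper rolls + cable drums + machine parts + hardware kits — 11559 at 44 m³.
Dropping paper rolls frees 2 m³; slotting in solar modules (8 m³) lifts the total to 12628 at 50 m³.
Runner-up cable drums + textile bales + hardware kits + ceramic tiles tops out at 12160.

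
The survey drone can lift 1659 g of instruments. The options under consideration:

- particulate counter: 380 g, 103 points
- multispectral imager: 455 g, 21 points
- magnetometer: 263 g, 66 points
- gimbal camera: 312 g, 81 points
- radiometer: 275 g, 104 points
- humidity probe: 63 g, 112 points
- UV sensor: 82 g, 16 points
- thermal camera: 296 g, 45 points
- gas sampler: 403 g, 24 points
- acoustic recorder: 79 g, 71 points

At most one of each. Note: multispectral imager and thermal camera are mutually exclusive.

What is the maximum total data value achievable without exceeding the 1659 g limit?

Density check — humidity probe 1.78, acoustic recorder 0.90, radiometer 0.38, particulate counter 0.27 are the best per g.
The ratio ordering already packs tightly: particulate counter + magnetometer + gimbal camera + radiometer + humidity probe + UV sensor + acoustic recorder, 1454 g, 553.
Runner-up particulate counter + magnetometer + gimbal camera + radiometer + humidity probe + acoustic recorder tops out at 537.

553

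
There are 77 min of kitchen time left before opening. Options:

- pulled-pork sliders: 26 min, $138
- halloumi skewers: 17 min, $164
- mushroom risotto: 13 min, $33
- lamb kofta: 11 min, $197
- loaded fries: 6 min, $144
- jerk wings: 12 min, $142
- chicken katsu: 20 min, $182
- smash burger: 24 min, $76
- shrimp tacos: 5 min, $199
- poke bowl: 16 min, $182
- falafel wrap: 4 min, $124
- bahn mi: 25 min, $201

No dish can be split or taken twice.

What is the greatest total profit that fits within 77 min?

1170

A density-first pass picks halloumi skewers + lamb kofta + loaded fries + jerk wings + shrimp tacos + poke bowl + falafel wrap — 1152 at 71 min.
The 17 min tied up in halloumi skewers is better spent on chicken katsu — total rises to 1170 (74 min).
An exhaustive check of the 4096 subsets confirms 1170.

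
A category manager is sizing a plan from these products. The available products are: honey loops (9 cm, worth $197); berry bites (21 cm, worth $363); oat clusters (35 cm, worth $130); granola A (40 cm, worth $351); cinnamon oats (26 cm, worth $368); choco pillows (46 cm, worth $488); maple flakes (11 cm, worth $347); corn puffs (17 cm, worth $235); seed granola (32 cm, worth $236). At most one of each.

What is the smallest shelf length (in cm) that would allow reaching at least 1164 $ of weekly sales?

Need the lightest bundle worth ≥ 1164.
honey loops + berry bites + cinnamon oats + maple flakes reaches 1275 using 67 cm.
Any bundle with less than 67 cm falls short of 1164.

67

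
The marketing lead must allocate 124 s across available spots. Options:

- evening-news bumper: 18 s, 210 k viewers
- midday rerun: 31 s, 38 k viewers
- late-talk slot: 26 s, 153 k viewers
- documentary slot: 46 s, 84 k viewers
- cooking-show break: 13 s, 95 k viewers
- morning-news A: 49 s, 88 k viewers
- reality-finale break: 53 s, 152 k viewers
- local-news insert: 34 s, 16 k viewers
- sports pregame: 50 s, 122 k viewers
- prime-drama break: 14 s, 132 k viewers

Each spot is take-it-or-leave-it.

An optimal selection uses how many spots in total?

5

Best achievable expected reach is 742.
For example evening-news bumper + late-talk slot + cooking-show break + reality-finale break + prime-drama break achieves it, using 124 s.
All optima have 5 spots.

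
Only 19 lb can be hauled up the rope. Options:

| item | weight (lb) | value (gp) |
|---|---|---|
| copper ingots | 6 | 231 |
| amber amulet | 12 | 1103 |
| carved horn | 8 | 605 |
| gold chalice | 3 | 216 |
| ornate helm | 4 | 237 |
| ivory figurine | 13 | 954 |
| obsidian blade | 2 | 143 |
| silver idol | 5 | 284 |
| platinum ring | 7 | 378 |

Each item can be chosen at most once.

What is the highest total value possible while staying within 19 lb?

1556

Greedy by ratio would take amber amulet + gold chalice + obsidian blade: 17 lb used, total 1462.
Replace obsidian blade with ornate helm: the trade gains 94 net, giving 1556 at 19 lb.
Runner-up amber amulet + obsidian blade + silver idol tops out at 1530.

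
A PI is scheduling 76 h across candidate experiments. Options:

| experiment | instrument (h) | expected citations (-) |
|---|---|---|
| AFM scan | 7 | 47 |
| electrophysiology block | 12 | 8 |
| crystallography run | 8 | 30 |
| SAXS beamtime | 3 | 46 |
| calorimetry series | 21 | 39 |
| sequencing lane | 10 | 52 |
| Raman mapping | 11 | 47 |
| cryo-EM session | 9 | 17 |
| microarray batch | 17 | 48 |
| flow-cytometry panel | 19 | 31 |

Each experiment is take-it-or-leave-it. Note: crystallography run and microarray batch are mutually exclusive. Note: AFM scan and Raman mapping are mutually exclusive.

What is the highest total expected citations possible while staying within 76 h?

249

Best packing: AFM scan + SAXS beamtime + calorimetry series + sequencing lane + cryo-EM session + microarray batch — 67 h, 249 total.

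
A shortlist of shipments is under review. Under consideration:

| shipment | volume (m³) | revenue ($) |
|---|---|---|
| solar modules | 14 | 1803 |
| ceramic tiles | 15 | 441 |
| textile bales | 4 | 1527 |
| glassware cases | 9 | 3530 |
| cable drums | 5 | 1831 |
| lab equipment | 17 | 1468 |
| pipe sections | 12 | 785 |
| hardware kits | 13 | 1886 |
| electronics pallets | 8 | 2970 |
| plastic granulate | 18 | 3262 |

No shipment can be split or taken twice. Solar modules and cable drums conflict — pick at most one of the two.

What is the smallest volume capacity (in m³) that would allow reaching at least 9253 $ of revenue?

26

Look for the lowest-volume combination reaching 9253.
textile bales + glassware cases + cable drums + electronics pallets reaches 9858 using 26 m³.
Any bundle with less than 26 m³ falls short of 9253.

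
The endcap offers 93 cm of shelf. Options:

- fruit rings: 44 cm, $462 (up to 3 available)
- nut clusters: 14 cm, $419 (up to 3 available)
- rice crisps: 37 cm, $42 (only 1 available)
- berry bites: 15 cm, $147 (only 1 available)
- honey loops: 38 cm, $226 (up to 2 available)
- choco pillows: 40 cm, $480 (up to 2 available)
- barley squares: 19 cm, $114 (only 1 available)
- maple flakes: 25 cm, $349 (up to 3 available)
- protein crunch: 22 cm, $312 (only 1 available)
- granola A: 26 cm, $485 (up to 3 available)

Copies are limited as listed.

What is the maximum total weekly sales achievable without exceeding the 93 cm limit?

2091

The ratio heuristic lands on 3×nut clusters + protein crunch + granola A (2054) but leaves 3 cm idle.
Replace protein crunch with maple flakes: the trade gains 37 net, giving 2091 at 93 cm.
No other feasible combination exceeds 2091.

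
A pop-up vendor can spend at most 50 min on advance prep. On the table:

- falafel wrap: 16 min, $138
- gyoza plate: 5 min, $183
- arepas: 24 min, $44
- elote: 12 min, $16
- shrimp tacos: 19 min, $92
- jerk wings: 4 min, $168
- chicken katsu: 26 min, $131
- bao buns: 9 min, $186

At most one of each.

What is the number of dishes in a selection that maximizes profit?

Best achievable profit is 691.
For example falafel wrap + gyoza plate + elote + jerk wings + bao buns achieves it, using 46 min.
All optima have 5 dishes.

5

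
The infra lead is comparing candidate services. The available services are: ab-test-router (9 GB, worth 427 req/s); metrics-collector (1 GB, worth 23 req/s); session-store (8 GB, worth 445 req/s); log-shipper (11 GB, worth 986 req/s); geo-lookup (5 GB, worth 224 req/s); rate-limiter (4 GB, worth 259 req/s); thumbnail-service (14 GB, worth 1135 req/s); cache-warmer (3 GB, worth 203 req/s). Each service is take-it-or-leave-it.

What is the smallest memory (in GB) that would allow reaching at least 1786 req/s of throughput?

25

Need the lightest bundle worth ≥ 1786.
Taking log-shipper + thumbnail-service gives 2121 (≥ 1786) for 25 GB.
Below 25 GB the best achievable stays under 1786.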